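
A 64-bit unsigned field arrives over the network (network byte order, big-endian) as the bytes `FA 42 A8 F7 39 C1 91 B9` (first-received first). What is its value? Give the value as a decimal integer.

18033161637724262841

Big-endian stores the most-significant byte at the lowest address.
The bytes are already most-significant first: 0xFA42A8F739C191B9.
0xFA42A8F739C191B9 = 18033161637724262841.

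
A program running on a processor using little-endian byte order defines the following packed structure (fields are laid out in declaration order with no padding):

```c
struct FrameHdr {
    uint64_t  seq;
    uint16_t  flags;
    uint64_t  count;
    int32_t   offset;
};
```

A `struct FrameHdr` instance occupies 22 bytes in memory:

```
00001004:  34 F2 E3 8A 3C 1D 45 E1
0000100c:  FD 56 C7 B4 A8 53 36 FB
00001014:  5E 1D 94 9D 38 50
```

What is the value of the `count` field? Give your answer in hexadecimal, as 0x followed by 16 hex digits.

`count` follows `seq` (8 B), `flags` (2 B), so it starts at offset 8 + 2 = 10 and occupies 8 bytes.
Bytes at offsets 10..17: C7 B4 A8 53 36 FB 5E 1D.
In little-endian order the low byte comes first in memory.
Reassemble most-significant byte first: 1D 5E FB 36 53 A8 B4 C7 → 0x1D5EFB3653A8B4C7.

0x1D5EFB3653A8B4C7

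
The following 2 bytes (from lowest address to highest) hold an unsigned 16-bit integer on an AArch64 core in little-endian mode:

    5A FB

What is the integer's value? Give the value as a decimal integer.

64346

Little-endian stores the least-significant byte at the lowest address.
Reassemble most-significant byte first: FB 5A → 0xFB5A.
0xFB5A = 64346.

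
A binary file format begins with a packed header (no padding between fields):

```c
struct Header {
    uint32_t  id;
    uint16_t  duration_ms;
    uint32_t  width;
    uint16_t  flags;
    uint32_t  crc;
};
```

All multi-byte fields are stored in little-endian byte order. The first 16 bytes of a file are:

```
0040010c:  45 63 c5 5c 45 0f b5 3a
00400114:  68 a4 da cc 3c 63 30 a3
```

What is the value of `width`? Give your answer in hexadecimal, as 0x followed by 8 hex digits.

0xA4683AB5

`width` follows `id` (4 B), `duration_ms` (2 B), so it starts at offset 4 + 2 = 6 and occupies 4 bytes.
Bytes at offsets 6..9: B5 3A 68 A4.
In little-endian order the low byte comes first in memory.
Reassemble most-significant byte first: A4 68 3A B5 → 0xA4683AB5.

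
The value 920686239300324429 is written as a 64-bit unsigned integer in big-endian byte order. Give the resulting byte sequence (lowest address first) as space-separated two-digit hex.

0C C6 EF 41 B3 16 0C 4D

920686239300324429 in hexadecimal, padded to 64 bits, is 0x0CC6EF41B3160C4D.
Split into bytes (most-significant first): 0C C6 EF 41 B3 16 0C 4D.
Big-endian stores the most-significant byte at the lowest address.
So the memory order matches the most-significant-first order: 0C C6 EF 41 B3 16 0C 4D.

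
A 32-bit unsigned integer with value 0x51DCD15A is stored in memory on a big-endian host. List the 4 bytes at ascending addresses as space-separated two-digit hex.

Split into bytes (most-significant first): 51 DC D1 5A.
In big-endian order the high byte comes first in memory.
So the memory order matches the most-significant-first order: 51 DC D1 5A.

51 DC D1 5A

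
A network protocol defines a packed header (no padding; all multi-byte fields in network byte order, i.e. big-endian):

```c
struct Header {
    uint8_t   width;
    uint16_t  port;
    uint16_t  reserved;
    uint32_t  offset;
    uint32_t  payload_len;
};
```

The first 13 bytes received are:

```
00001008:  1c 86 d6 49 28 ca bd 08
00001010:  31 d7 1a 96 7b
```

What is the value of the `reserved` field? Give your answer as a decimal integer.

`reserved` follows `width` (1 B), `port` (2 B), so it starts at offset 1 + 2 = 3 and occupies 2 bytes.
Bytes at offsets 3..4: 49 28.
Big-endian: lowest address holds the most-significant byte.
The bytes are already most-significant first: 0x4928.
0x4928 = 18728.

18728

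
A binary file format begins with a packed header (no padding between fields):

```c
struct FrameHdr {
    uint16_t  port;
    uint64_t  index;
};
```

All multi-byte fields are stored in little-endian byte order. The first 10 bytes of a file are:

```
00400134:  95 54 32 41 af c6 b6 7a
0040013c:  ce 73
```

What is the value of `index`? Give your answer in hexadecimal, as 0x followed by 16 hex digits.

`index` follows `port` (2 bytes), so it starts at byte offset 2 and occupies 8 bytes.
Bytes at offsets 2..9: 32 41 AF C6 B6 7A CE 73.
Little-endian: lowest address holds the least-significant byte.
Reassemble most-significant byte first: 73 CE 7A B6 C6 AF 41 32 → 0x73CE7AB6C6AF4132.

0x73CE7AB6C6AF4132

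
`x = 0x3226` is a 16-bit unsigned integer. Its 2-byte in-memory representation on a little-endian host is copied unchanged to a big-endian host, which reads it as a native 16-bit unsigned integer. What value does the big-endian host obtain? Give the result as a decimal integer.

9778

Stored little-endian, the bytes at ascending addresses are 26 32.
Read back as big-endian, the last byte is least significant, giving 0x2632.
0x2632 = 9778.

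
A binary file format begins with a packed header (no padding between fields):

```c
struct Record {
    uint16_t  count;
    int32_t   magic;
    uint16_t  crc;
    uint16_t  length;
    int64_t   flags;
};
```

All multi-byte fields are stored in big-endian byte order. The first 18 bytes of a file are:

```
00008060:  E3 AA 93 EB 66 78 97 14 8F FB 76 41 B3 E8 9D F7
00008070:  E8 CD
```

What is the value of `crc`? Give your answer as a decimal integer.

`crc` follows `count` (2 B), `magic` (4 B), so it starts at offset 2 + 4 = 6 and occupies 2 bytes.
Bytes at offsets 6..7: 97 14.
In big-endian order the high byte comes first in memory.
The bytes are already most-significant first: 0x9714.
0x9714 = 38676.

38676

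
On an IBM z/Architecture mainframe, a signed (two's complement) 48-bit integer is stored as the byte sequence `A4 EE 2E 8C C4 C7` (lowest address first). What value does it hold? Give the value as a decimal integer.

Big-endian stores the most-significant byte at the lowest address.
The bytes are already most-significant first: 0xA4EE2E8CC4C7.
Top bit is set, so as a signed 48-bit value this is 0xA4EE2E8CC4C7 − 2^48 = -100132086561593.

-100132086561593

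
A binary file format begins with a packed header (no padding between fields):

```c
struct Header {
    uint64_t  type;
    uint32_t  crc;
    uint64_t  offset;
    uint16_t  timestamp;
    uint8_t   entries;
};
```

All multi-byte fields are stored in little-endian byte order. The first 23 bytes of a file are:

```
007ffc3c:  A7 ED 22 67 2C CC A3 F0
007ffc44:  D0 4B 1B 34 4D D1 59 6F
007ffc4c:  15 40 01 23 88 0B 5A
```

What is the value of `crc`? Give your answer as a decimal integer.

`crc` follows `type` (8 bytes), so it starts at byte offset 8 and occupies 4 bytes.
Bytes at offsets 8..11: D0 4B 1B 34.
In little-endian order the low byte comes first in memory.
Reassemble most-significant byte first: 34 1B 4B D0 → 0x341B4BD0.
0x341B4BD0 = 874204112.

874204112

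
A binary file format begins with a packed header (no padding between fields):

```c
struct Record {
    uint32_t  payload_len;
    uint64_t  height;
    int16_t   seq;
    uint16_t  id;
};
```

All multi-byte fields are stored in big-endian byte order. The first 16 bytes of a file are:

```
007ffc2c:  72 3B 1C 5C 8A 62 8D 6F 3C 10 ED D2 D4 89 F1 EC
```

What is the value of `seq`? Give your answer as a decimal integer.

-11127

`seq` follows `payload_len` (4 B), `height` (8 B), so it starts at offset 4 + 8 = 12 and occupies 2 bytes.
Bytes at offsets 12..13: D4 89.
Big-endian: lowest address holds the most-significant byte.
The bytes are already most-significant first: 0xD489.
Top bit is set, so as a signed 16-bit value this is 0xD489 − 2^16 = -11127.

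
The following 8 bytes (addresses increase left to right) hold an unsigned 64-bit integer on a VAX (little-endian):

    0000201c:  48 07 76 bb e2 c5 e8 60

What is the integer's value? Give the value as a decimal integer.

Little-endian stores the least-significant byte at the lowest address.
Reassemble most-significant byte first: 60 E8 C5 E2 BB 76 07 48 → 0x60E8C5E2BB760748.
0x60E8C5E2BB760748 = 6983048799836309320.

6983048799836309320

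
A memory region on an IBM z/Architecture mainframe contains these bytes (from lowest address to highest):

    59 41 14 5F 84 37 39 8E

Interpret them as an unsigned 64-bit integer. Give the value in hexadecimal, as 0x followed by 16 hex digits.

Big-endian: lowest address holds the most-significant byte.
The bytes are already most-significant first: 0x5941145F8437398E.

0x5941145F8437398E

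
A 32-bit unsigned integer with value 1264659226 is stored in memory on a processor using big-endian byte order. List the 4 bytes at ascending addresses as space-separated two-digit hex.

4B 61 2B 1A

1264659226 in hexadecimal, padded to 32 bits, is 0x4B612B1A.
Split into bytes (most-significant first): 4B 61 2B 1A.
In big-endian order the high byte comes first in memory.
So the memory order matches the most-significant-first order: 4B 61 2B 1A.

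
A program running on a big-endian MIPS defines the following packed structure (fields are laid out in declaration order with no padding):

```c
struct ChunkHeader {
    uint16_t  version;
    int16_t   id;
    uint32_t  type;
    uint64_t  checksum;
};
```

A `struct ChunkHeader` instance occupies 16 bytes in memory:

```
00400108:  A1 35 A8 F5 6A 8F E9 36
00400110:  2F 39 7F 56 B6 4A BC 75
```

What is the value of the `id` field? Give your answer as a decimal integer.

`id` follows `version` (2 bytes), so it starts at byte offset 2 and occupies 2 bytes.
Bytes at offsets 2..3: A8 F5.
In big-endian order the high byte comes first in memory.
The bytes are already most-significant first: 0xA8F5.
Top bit is set, so as a signed 16-bit value this is 0xA8F5 − 2^16 = -22283.

-22283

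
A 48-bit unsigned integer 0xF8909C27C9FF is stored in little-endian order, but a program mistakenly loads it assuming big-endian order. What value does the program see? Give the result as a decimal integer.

281239418081528

Stored little-endian, the bytes at ascending addresses are FF C9 27 9C 90 F8.
Read back as big-endian, the last byte is least significant, giving 0xFFC9279C90F8.
0xFFC9279C90F8 = 281239418081528.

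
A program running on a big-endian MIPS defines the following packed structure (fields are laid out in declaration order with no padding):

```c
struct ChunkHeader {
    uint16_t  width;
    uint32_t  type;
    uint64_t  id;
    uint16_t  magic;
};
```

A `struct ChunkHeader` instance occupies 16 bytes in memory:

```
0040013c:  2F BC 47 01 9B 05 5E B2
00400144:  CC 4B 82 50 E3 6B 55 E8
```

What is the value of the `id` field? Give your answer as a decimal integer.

6823741010100675435

`id` follows `width` (2 B), `type` (4 B), so it starts at offset 2 + 4 = 6 and occupies 8 bytes.
Bytes at offsets 6..13: 5E B2 CC 4B 82 50 E3 6B.
In big-endian order the high byte comes first in memory.
The bytes are already most-significant first: 0x5EB2CC4B8250E36B.
0x5EB2CC4B8250E36B = 6823741010100675435.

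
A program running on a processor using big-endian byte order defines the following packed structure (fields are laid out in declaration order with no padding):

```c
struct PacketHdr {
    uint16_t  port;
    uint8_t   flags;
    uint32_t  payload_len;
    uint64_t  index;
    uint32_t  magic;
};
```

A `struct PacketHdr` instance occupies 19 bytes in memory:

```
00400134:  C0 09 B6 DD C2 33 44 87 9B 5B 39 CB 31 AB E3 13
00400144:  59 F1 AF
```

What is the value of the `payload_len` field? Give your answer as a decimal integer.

3720491844

`payload_len` follows `port` (2 B), `flags` (1 B), so it starts at offset 2 + 1 = 3 and occupies 4 bytes.
Bytes at offsets 3..6: DD C2 33 44.
Big-endian: lowest address holds the most-significant byte.
The bytes are already most-significant first: 0xDDC23344.
0xDDC23344 = 3720491844.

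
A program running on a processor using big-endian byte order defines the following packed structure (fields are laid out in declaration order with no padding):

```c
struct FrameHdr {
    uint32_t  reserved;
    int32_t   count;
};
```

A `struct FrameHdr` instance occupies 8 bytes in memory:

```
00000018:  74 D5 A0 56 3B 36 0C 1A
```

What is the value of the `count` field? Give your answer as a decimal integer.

`count` follows `reserved` (4 bytes), so it starts at byte offset 4 and occupies 4 bytes.
Bytes at offsets 4..7: 3B 36 0C 1A.
Big-endian stores the most-significant byte at the lowest address.
The bytes are already most-significant first: 0x3B360C1A.
0x3B360C1A = 993397786.

993397786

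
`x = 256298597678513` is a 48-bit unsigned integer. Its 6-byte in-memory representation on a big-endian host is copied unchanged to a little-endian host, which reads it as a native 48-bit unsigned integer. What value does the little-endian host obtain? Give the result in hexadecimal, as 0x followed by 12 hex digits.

256298597678513 in 48-bit hexadecimal is 0xE91A2ADEFDB1.
Stored big-endian, the bytes at ascending addresses are E9 1A 2A DE FD B1.
Read back as little-endian, the first byte is least significant, giving 0xB1FDDE2A1AE9.

0xB1FDDE2A1AE9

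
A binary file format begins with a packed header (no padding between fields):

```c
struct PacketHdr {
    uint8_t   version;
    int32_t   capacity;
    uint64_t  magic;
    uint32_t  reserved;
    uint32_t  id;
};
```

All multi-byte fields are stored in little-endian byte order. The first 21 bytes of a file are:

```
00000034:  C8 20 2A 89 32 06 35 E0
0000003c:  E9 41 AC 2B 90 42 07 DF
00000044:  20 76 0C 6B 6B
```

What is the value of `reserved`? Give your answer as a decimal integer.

`reserved` follows `version` (1 B), `capacity` (4 B), `magic` (8 B), so it starts at offset 1 + 4 + 8 = 13 and occupies 4 bytes.
Bytes at offsets 13..16: 42 07 DF 20.
Little-endian: lowest address holds the least-significant byte.
Reassemble most-significant byte first: 20 DF 07 42 → 0x20DF0742.
0x20DF0742 = 551487298.

551487298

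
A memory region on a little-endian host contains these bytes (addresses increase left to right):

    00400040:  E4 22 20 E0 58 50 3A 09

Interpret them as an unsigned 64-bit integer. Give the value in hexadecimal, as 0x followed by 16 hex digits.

0x093A5058E02022E4

In little-endian order the low byte comes first in memory.
Reassemble most-significant byte first: 09 3A 50 58 E0 20 22 E4 → 0x093A5058E02022E4.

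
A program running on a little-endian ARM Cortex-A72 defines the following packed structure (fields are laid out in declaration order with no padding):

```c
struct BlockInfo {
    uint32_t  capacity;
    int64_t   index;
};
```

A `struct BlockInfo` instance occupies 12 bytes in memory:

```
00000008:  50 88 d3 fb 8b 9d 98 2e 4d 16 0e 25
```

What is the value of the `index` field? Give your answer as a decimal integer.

2670096149827329419

`index` follows `capacity` (4 bytes), so it starts at byte offset 4 and occupies 8 bytes.
Bytes at offsets 4..11: 8B 9D 98 2E 4D 16 0E 25.
In little-endian order the low byte comes first in memory.
Reassemble most-significant byte first: 25 0E 16 4D 2E 98 9D 8B → 0x250E164D2E989D8B.
0x250E164D2E989D8B = 2670096149827329419.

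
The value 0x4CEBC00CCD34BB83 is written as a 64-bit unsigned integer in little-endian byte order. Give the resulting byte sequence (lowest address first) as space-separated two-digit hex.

83 BB 34 CD 0C C0 EB 4C

Split into bytes (most-significant first): 4C EB C0 0C CD 34 BB 83.
Little-endian: lowest address holds the least-significant byte.
So at ascending addresses the bytes are 83 BB 34 CD 0C C0 EB 4C.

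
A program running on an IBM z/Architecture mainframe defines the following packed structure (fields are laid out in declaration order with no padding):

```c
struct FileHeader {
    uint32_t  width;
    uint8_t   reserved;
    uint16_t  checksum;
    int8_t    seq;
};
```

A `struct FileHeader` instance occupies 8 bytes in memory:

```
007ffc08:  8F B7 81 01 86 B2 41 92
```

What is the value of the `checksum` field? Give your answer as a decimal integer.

45633

`checksum` follows `width` (4 B), `reserved` (1 B), so it starts at offset 4 + 1 = 5 and occupies 2 bytes.
Bytes at offsets 5..6: B2 41.
Big-endian: lowest address holds the most-significant byte.
The bytes are already most-significant first: 0xB241.
0xB241 = 45633.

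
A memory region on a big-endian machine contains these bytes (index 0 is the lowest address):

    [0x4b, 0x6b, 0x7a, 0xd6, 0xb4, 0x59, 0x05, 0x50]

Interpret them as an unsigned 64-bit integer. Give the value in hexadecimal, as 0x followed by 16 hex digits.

Big-endian: lowest address holds the most-significant byte.
The bytes are already most-significant first: 0x4B6B7AD6B4590550.

0x4B6B7AD6B4590550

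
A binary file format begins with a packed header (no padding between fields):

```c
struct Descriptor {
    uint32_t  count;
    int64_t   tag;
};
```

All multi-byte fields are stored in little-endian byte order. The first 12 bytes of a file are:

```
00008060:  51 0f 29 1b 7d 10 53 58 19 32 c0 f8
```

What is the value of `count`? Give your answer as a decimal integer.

455675729

`count` is the first field, at byte offset 0, occupying 4 bytes.
Bytes at offsets 0..3: 51 0F 29 1B.
Little-endian stores the least-significant byte at the lowest address.
Reassemble most-significant byte first: 1B 29 0F 51 → 0x1B290F51.
0x1B290F51 = 455675729.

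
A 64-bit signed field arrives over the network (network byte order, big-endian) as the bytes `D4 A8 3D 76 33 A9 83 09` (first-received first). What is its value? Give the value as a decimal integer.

-3123178763699256567

Big-endian: lowest address holds the most-significant byte.
The bytes are already most-significant first: 0xD4A83D7633A98309.
Top bit is set, so as a signed 64-bit value this is 0xD4A83D7633A98309 − 2^64 = -3123178763699256567.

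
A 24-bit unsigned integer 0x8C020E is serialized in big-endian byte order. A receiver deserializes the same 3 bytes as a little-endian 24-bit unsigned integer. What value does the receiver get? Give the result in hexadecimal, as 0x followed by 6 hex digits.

0x0E028C

Stored big-endian, the bytes at ascending addresses are 8C 02 0E.
Read back as little-endian, the first byte is least significant, giving 0x0E028C.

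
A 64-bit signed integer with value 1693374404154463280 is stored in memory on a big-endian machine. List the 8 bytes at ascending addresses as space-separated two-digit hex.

1693374404154463280 in hexadecimal, padded to 64 bits, is 0x1780130C775D9430.
Split into bytes (most-significant first): 17 80 13 0C 77 5D 94 30.
In big-endian order the high byte comes first in memory.
So the memory order matches the most-significant-first order: 17 80 13 0C 77 5D 94 30.

17 80 13 0C 77 5D 94 30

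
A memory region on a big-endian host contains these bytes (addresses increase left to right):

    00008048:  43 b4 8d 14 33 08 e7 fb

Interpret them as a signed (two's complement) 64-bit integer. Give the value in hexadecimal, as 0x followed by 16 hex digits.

0x43B48D143308E7FB

Big-endian: lowest address holds the most-significant byte.
The bytes are already most-significant first: 0x43B48D143308E7FB.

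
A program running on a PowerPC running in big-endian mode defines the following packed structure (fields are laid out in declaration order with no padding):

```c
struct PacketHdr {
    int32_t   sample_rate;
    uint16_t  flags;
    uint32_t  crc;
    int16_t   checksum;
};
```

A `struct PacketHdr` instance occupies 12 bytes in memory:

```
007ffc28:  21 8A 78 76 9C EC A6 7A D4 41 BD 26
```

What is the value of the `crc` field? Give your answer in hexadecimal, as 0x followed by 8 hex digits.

`crc` follows `sample_rate` (4 B), `flags` (2 B), so it starts at offset 4 + 2 = 6 and occupies 4 bytes.
Bytes at offsets 6..9: A6 7A D4 41.
Big-endian stores the most-significant byte at the lowest address.
The bytes are already most-significant first: 0xA67AD441.

0xA67AD441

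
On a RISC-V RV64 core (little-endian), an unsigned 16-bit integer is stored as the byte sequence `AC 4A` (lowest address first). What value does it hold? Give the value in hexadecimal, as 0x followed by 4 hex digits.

Little-endian: lowest address holds the least-significant byte.
Reassemble most-significant byte first: 4A AC → 0x4AAC.

0x4AAC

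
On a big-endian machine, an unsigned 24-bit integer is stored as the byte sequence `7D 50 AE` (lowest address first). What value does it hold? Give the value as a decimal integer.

8212654

In big-endian order the high byte comes first in memory.
The bytes are already most-significant first: 0x7D50AE.
0x7D50AE = 8212654.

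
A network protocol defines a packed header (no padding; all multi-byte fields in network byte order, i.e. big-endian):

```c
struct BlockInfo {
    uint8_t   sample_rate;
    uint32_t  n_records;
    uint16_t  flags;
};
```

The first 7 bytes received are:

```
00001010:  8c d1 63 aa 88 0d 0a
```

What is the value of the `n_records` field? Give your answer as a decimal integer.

3512969864

`n_records` follows `sample_rate` (1 byte), so it starts at byte offset 1 and occupies 4 bytes.
Bytes at offsets 1..4: D1 63 AA 88.
Big-endian stores the most-significant byte at the lowest address.
The bytes are already most-significant first: 0xD163AA88.
0xD163AA88 = 3512969864.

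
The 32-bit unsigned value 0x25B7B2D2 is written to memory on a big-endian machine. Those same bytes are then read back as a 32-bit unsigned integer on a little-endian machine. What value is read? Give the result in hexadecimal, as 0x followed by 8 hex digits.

0xD2B2B725

Stored big-endian, the bytes at ascending addresses are 25 B7 B2 D2.
Read back as little-endian, the first byte is least significant, giving 0xD2B2B725.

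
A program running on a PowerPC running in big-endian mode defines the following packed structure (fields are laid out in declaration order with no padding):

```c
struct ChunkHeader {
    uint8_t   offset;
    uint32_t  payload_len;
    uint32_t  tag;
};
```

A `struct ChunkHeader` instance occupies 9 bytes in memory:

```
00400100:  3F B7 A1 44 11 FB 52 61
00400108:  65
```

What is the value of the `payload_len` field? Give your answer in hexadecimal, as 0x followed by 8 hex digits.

`payload_len` follows `offset` (1 byte), so it starts at byte offset 1 and occupies 4 bytes.
Bytes at offsets 1..4: B7 A1 44 11.
Big-endian stores the most-significant byte at the lowest address.
The bytes are already most-significant first: 0xB7A14411.

0xB7A14411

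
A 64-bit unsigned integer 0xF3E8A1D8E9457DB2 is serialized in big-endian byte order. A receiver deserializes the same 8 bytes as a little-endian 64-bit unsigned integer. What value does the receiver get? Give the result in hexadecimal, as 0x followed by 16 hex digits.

Stored big-endian, the bytes at ascending addresses are F3 E8 A1 D8 E9 45 7D B2.
Read back as little-endian, the first byte is least significant, giving 0xB27D45E9D8A1E8F3.

0xB27D45E9D8A1E8F3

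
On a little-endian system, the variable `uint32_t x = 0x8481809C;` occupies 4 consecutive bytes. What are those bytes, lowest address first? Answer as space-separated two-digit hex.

Split into bytes (most-significant first): 84 81 80 9C.
Little-endian stores the least-significant byte at the lowest address.
So at ascending addresses the bytes are 9C 80 81 84.

9C 80 81 84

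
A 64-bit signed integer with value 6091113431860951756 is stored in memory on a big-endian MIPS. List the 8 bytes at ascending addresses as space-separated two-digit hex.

54 87 FB 64 E8 AE BA CC

6091113431860951756 in hexadecimal, padded to 64 bits, is 0x5487FB64E8AEBACC.
Split into bytes (most-significant first): 54 87 FB 64 E8 AE BA CC.
Big-endian: lowest address holds the most-significant byte.
So the memory order matches the most-significant-first order: 54 87 FB 64 E8 AE BA CC.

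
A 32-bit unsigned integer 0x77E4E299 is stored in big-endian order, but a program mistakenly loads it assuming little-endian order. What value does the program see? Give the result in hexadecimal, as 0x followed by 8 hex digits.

0x99E2E477

Stored big-endian, the bytes at ascending addresses are 77 E4 E2 99.
Read back as little-endian, the first byte is least significant, giving 0x99E2E477.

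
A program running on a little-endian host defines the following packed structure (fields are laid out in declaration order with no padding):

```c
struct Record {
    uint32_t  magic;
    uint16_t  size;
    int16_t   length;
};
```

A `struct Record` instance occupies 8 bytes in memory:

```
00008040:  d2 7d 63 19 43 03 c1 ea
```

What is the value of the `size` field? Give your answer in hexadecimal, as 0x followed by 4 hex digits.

`size` follows `magic` (4 bytes), so it starts at byte offset 4 and occupies 2 bytes.
Bytes at offsets 4..5: 43 03.
Little-endian stores the least-significant byte at the lowest address.
Reassemble most-significant byte first: 03 43 → 0x0343.

0x0343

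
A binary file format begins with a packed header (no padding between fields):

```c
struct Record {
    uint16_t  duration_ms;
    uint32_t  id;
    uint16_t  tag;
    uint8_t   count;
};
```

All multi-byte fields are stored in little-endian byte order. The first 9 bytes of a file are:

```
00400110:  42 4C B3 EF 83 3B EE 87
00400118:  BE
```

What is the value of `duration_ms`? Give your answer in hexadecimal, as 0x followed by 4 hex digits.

0x4C42

`duration_ms` is the first field, at byte offset 0, occupying 2 bytes.
Bytes at offsets 0..1: 42 4C.
Little-endian stores the least-significant byte at the lowest address.
Reassemble most-significant byte first: 4C 42 → 0x4C42.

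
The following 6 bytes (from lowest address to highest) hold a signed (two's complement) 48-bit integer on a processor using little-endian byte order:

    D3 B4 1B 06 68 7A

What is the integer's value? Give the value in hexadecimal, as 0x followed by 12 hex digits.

In little-endian order the low byte comes first in memory.
Reassemble most-significant byte first: 7A 68 06 1B B4 D3 → 0x7A68061BB4D3.

0x7A68061BB4D3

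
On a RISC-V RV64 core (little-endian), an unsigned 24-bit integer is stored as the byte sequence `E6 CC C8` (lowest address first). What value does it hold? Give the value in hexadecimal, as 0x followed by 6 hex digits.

Little-endian stores the least-significant byte at the lowest address.
Reassemble most-significant byte first: C8 CC E6 → 0xC8CCE6.

0xC8CCE6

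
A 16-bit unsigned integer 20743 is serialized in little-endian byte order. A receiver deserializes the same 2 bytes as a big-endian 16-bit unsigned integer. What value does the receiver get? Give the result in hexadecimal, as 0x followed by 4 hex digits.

0x0751

20743 in 16-bit hexadecimal is 0x5107.
Stored little-endian, the bytes at ascending addresses are 07 51.
Read back as big-endian, the last byte is least significant, giving 0x0751.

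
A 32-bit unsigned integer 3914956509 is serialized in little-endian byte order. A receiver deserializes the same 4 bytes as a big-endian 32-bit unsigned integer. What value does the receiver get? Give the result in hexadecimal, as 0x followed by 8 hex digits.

0xDD7E59E9

3914956509 in 32-bit hexadecimal is 0xE9597EDD.
Stored little-endian, the bytes at ascending addresses are DD 7E 59 E9.
Read back as big-endian, the last byte is least significant, giving 0xDD7E59E9.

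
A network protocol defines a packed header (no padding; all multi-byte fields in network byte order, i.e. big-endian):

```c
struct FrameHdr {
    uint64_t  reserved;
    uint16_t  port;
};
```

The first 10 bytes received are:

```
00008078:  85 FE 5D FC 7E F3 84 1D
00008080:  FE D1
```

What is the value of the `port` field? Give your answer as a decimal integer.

65233

`port` follows `reserved` (8 bytes), so it starts at byte offset 8 and occupies 2 bytes.
Bytes at offsets 8..9: FE D1.
Big-endian stores the most-significant byte at the lowest address.
The bytes are already most-significant first: 0xFED1.
0xFED1 = 65233.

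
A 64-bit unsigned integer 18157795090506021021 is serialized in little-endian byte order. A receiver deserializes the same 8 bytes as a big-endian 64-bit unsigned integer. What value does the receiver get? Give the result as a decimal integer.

11347084524488162811

18157795090506021021 in 64-bit hexadecimal is 0xFBFD726E41F1789D.
Stored little-endian, the bytes at ascending addresses are 9D 78 F1 41 6E 72 FD FB.
Read back as big-endian, the last byte is least significant, giving 0x9D78F1416E72FDFB.
0x9D78F1416E72FDFB = 11347084524488162811.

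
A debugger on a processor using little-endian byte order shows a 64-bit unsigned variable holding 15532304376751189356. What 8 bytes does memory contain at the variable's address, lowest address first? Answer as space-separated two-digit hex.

15532304376751189356 in hexadecimal, padded to 64 bits, is 0xD78DD489777FED6C.
Split into bytes (most-significant first): D7 8D D4 89 77 7F ED 6C.
Little-endian: lowest address holds the least-significant byte.
So at ascending addresses the bytes are 6C ED 7F 77 89 D4 8D D7.

6C ED 7F 77 89 D4 8D D7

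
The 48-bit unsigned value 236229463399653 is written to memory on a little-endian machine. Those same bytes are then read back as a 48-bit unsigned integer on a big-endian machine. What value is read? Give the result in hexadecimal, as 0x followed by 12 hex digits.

236229463399653 in 48-bit hexadecimal is 0xD6D975405CE5.
Stored little-endian, the bytes at ascending addresses are E5 5C 40 75 D9 D6.
Read back as big-endian, the last byte is least significant, giving 0xE55C4075D9D6.

0xE55C4075D9D6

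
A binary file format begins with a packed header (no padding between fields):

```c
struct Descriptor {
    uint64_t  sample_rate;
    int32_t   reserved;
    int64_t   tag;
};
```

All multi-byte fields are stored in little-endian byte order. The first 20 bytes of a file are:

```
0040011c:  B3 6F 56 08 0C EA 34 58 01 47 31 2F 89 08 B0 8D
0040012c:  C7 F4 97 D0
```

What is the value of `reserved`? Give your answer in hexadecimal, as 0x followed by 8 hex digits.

`reserved` follows `sample_rate` (8 bytes), so it starts at byte offset 8 and occupies 4 bytes.
Bytes at offsets 8..11: 01 47 31 2F.
Little-endian stores the least-significant byte at the lowest address.
Reassemble most-significant byte first: 2F 31 47 01 → 0x2F314701.

0x2F314701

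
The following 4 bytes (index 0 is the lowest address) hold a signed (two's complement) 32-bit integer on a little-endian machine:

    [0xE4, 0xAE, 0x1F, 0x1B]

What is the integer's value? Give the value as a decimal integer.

455061220

Little-endian: lowest address holds the least-significant byte.
Reassemble most-significant byte first: 1B 1F AE E4 → 0x1B1FAEE4.
0x1B1FAEE4 = 455061220.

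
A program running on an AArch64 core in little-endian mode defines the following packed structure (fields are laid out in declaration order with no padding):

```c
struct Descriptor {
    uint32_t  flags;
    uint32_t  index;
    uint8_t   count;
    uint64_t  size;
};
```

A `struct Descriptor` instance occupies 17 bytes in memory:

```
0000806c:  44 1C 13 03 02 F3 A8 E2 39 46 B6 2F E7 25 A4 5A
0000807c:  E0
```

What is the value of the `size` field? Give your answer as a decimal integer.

16166414295099225670

`size` follows `flags` (4 B), `index` (4 B), `count` (1 B), so it starts at offset 4 + 4 + 1 = 9 and occupies 8 bytes.
Bytes at offsets 9..16: 46 B6 2F E7 25 A4 5A E0.
In little-endian order the low byte comes first in memory.
Reassemble most-significant byte first: E0 5A A4 25 E7 2F B6 46 → 0xE05AA425E72FB646.
0xE05AA425E72FB646 = 16166414295099225670.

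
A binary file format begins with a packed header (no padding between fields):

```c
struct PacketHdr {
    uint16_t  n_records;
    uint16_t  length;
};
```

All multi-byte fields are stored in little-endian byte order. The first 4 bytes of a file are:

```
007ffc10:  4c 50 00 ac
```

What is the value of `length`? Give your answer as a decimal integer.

44032

`length` follows `n_records` (2 bytes), so it starts at byte offset 2 and occupies 2 bytes.
Bytes at offsets 2..3: 00 AC.
Little-endian stores the least-significant byte at the lowest address.
Reassemble most-significant byte first: AC 00 → 0xAC00.
0xAC00 = 44032.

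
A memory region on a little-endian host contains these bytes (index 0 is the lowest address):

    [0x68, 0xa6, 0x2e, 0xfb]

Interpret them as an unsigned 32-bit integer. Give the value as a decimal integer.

Little-endian: lowest address holds the least-significant byte.
Reassemble most-significant byte first: FB 2E A6 68 → 0xFB2EA668.
0xFB2EA668 = 4214138472.

4214138472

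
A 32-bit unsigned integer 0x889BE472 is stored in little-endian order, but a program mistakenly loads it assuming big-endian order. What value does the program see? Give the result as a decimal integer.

1927584648

Stored little-endian, the bytes at ascending addresses are 72 E4 9B 88.
Read back as big-endian, the last byte is least significant, giving 0x72E49B88.
0x72E49B88 = 1927584648.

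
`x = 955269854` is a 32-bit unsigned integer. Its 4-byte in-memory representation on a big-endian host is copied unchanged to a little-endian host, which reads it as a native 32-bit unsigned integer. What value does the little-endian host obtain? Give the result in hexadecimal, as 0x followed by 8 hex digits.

955269854 in 32-bit hexadecimal is 0x38F042DE.
Stored big-endian, the bytes at ascending addresses are 38 F0 42 DE.
Read back as little-endian, the first byte is least significant, giving 0xDE42F038.

0xDE42F038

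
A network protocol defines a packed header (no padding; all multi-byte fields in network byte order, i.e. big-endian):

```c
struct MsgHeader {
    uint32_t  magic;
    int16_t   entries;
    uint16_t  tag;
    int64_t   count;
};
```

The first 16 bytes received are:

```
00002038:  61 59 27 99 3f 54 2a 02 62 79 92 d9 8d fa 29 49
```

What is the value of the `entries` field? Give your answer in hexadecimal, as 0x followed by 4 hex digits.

0x3F54

`entries` follows `magic` (4 bytes), so it starts at byte offset 4 and occupies 2 bytes.
Bytes at offsets 4..5: 3F 54.
Big-endian stores the most-significant byte at the lowest address.
The bytes are already most-significant first: 0x3F54.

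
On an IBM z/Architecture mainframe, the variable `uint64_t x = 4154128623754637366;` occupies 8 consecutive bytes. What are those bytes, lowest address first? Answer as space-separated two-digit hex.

4154128623754637366 in hexadecimal, padded to 64 bits, is 0x39A66DF94A2D7036.
Split into bytes (most-significant first): 39 A6 6D F9 4A 2D 70 36.
In big-endian order the high byte comes first in memory.
So the memory order matches the most-significant-first order: 39 A6 6D F9 4A 2D 70 36.

39 A6 6D F9 4A 2D 70 36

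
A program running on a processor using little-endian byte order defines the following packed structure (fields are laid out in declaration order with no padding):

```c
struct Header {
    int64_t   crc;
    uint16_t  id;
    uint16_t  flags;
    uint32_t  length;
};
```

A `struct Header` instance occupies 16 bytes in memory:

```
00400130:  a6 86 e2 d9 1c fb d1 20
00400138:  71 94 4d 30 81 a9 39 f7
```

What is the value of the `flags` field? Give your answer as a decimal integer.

12365

`flags` follows `crc` (8 B), `id` (2 B), so it starts at offset 8 + 2 = 10 and occupies 2 bytes.
Bytes at offsets 10..11: 4D 30.
Little-endian: lowest address holds the least-significant byte.
Reassemble most-significant byte first: 30 4D → 0x304D.
0x304D = 12365.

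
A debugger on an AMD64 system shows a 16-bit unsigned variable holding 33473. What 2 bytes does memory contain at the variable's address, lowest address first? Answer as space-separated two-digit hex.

33473 in hexadecimal, padded to 16 bits, is 0x82C1.
Split into bytes (most-significant first): 82 C1.
Little-endian stores the least-significant byte at the lowest address.
So at ascending addresses the bytes are C1 82.

C1 82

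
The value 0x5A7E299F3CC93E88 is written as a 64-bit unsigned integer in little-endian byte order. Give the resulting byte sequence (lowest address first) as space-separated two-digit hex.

Split into bytes (most-significant first): 5A 7E 29 9F 3C C9 3E 88.
Little-endian stores the least-significant byte at the lowest address.
So at ascending addresses the bytes are 88 3E C9 3C 9F 29 7E 5A.

88 3E C9 3C 9F 29 7E 5A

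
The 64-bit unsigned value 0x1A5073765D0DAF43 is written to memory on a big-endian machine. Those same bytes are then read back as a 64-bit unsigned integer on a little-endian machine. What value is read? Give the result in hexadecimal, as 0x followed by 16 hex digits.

0x43AF0D5D7673501A

Stored big-endian, the bytes at ascending addresses are 1A 50 73 76 5D 0D AF 43.
Read back as little-endian, the first byte is least significant, giving 0x43AF0D5D7673501A.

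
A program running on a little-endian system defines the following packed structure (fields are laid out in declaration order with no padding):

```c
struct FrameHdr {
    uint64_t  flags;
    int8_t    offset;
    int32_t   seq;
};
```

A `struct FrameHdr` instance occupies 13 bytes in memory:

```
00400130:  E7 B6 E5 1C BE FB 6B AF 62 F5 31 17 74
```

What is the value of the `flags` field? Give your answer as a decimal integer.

12640473573092603623

`flags` is the first field, at byte offset 0, occupying 8 bytes.
Bytes at offsets 0..7: E7 B6 E5 1C BE FB 6B AF.
Little-endian stores the least-significant byte at the lowest address.
Reassemble most-significant byte first: AF 6B FB BE 1C E5 B6 E7 → 0xAF6BFBBE1CE5B6E7.
0xAF6BFBBE1CE5B6E7 = 12640473573092603623.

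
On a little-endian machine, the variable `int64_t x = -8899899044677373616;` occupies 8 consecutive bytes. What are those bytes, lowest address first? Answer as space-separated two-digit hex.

50 B1 2A F9 F8 34 7D 84

Two's complement of -8899899044677373616 in 64 bits: 8899899044677373616 = 0x7B82CB0706D54EB0; invert → 0x847D34F8F92AB14F; add 1 → 0x847D34F8F92AB150.
Split into bytes (most-significant first): 84 7D 34 F8 F9 2A B1 50.
In little-endian order the low byte comes first in memory.
So at ascending addresses the bytes are 50 B1 2A F9 F8 34 7D 84.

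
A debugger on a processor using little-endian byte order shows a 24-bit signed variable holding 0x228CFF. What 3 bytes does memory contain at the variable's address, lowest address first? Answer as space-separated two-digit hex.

Split into bytes (most-significant first): 22 8C FF.
Little-endian: lowest address holds the least-significant byte.
So at ascending addresses the bytes are FF 8C 22.

FF 8C 22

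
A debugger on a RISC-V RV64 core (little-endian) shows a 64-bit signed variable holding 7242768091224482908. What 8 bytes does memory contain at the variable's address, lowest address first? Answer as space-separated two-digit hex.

5C 24 F8 83 34 7B 83 64

7242768091224482908 in hexadecimal, padded to 64 bits, is 0x64837B3483F8245C.
Split into bytes (most-significant first): 64 83 7B 34 83 F8 24 5C.
In little-endian order the low byte comes first in memory.
So at ascending addresses the bytes are 5C 24 F8 83 34 7B 83 64.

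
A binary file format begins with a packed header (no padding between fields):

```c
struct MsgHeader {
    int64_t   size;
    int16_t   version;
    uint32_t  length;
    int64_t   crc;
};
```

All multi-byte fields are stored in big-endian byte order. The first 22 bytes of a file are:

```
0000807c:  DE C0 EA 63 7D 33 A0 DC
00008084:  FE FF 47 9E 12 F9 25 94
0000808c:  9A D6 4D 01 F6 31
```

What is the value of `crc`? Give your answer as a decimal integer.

`crc` follows `size` (8 B), `version` (2 B), `length` (4 B), so it starts at offset 8 + 2 + 4 = 14 and occupies 8 bytes.
Bytes at offsets 14..21: 25 94 9A D6 4D 01 F6 31.
Big-endian: lowest address holds the most-significant byte.
The bytes are already most-significant first: 0x25949AD64D01F631.
0x25949AD64D01F631 = 2707959521162163761.

2707959521162163761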